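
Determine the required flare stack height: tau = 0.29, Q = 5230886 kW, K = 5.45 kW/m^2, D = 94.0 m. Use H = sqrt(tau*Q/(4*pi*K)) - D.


tau*Q/(4*pi*K) = 0.29 * 5230886 / (4 * pi * 5.45) = 22149.7
sqrt(22149.7) = 148.828
H = 148.828 - 94.0 = 54.83

54.83 m


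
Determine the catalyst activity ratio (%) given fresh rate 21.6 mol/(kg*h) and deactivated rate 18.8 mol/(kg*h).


Activity (%) = (rate_used / rate_fresh) * 100
rate_used = 18.8, rate_fresh = 21.6
= (18.8 / 21.6) * 100
= 0.8704 * 100 = 87.04

87.04 %


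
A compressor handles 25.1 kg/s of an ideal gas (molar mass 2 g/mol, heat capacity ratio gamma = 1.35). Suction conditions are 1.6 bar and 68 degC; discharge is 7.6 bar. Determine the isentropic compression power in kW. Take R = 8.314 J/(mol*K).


Isentropic work: W = m*(gamma/(gamma-1))*(R*T1/MW)*((P2/P1)^((gamma-1)/gamma) - 1)
T1 = 68 + 273.15 = 341.15 K
Pressure ratio = 7.6 / 1.6 = 4.75
Exponent = (1.35 - 1)/1.35 = 0.259259
(P2/P1)^exp - 1 = 4.75^0.259259 - 1 = 0.497749
W = 25.1 * 1.35 / 0.35 * 8.314 * 341.15 / 2 * 0.497749 = 68340

68340 kW


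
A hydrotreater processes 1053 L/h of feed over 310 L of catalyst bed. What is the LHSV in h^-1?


LHSV = volumetric feed rate / catalyst volume
= 1053 L/h / 310 L
= 3.397 h^-1

3.397 h^-1


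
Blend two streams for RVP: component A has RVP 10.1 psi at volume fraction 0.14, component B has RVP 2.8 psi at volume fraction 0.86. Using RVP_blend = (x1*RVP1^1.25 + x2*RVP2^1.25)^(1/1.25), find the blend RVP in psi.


Chevron index: RVP_blend = (sum xi*RVPi^1.25)^(1/1.25)
RVP^1.25 terms: 0.14 * 10.1^1.25 + 0.86 * 2.8^1.25 = 5.63566
RVP_blend = 5.63566^(1/1.25) = 3.988

3.988 psi


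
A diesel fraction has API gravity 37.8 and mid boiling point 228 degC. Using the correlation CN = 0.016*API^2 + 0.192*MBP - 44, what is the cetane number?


CN = 0.016 * 37.8^2 + 0.192 * 228 - 44
CN = 22.86144 + 43.776 - 44 = 22.63744

22.63744


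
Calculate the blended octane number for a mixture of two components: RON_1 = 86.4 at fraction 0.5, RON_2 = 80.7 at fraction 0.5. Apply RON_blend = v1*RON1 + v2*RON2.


Linear blending: RON_blend = sum(vi * RONi)
Contribution 1: 0.5 * 86.4 = 43.2
Contribution 2: 0.5 * 80.7 = 40.35
RON_blend = 43.2 + 40.35 = 83.55

83.55


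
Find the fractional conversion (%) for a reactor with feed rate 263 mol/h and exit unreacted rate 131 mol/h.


X = (F_in - F_out) / F_in * 100
Moles reacted = 263 - 131 = 132
X = 132 / 263 * 100
= 0.5019 * 100
= 50.19 %

50.19 %


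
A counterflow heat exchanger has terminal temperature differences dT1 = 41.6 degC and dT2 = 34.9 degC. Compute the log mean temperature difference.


LMTD = (dT1 - dT2) / ln(dT1/dT2)
= (41.6 - 34.9) / ln(41.6 / 34.9) = 6.7 / 0.175613 = 38.15

38.15 degC


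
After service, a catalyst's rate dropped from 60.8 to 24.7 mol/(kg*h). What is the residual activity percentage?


Activity (%) = (rate_used / rate_fresh) * 100
rate_used = 24.7, rate_fresh = 60.8
= (24.7 / 60.8) * 100
= 0.4062 * 100 = 40.62

40.62 %


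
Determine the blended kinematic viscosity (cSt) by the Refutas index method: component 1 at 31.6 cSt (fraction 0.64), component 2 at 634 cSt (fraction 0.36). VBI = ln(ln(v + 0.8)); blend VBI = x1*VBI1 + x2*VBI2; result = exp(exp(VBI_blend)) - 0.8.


Refutas method: VBN_i = 14.534*ln(ln(visc_i + 0.8)) + 10.975, blended linearly by mass fraction; since VBN is linear in VBI_i = ln(ln(visc_i + 0.8)) and the fractions sum to 1, blend VBI directly: visc = exp(exp(VBI_blend)) - 0.8
VBI_1 = ln(ln(31.6 + 0.8)) = 1.2465
VBI_2 = ln(ln(634 + 0.8)) = 1.86459
VBI_blend = 0.64 * 1.2465 + 0.36 * 1.86459 = 1.46901
visc_blend = exp(exp(1.46901)) - 0.8 = 76.29

76.29 cSt


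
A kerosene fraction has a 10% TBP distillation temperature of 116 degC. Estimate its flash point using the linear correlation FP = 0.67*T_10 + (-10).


FP = 0.67 * 116 + (-10) = 67.72

67.72 degC


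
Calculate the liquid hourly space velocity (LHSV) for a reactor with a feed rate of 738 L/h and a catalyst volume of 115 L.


LHSV = volumetric feed rate / catalyst volume
= 738 L/h / 115 L
= 6.417 h^-1

6.417 h^-1


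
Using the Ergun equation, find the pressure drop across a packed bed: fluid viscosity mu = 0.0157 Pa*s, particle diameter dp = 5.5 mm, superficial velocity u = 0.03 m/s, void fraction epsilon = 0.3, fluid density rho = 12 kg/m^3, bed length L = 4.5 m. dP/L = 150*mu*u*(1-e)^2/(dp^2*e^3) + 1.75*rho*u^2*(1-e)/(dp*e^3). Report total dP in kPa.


dp = 5.5 mm = 0.0055 m
Viscous term = 150*0.0157*0.03*(1-0.3)^2 / (0.0055^2*0.3^3) = 42385.7
Inertial term = 1.75*12*0.03^2*(1-0.3) / (0.0055*0.3^3) = 89.0909
dP/L = 42385.7 + 89.0909 = 42474.8 Pa/m
dP = 42474.8 * 4.5 / 1000 = 191.1 kPa

191.1 kPa


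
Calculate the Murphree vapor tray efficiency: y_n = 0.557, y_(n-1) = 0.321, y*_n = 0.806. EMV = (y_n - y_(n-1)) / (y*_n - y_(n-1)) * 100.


Murphree vapor efficiency: EMV = (y_n - y_(n-1)) / (y*_n - y_(n-1)) * 100
EMV = (0.557 - 0.321) / (0.806 - 0.321) * 100 = 0.236 / 0.485 * 100 = 48.66

48.66 %


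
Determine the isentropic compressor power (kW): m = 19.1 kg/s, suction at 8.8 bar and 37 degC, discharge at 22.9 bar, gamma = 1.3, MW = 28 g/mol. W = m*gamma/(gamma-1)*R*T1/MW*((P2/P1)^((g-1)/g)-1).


Isentropic work: W = m*(gamma/(gamma-1))*(R*T1/MW)*((P2/P1)^((gamma-1)/gamma) - 1)
T1 = 37 + 273.15 = 310.15 K
Pressure ratio = 22.9 / 8.8 = 2.60227
Exponent = (1.3 - 1)/1.3 = 0.230769
(P2/P1)^exp - 1 = 2.60227^0.230769 - 1 = 0.246954
W = 19.1 * 1.3 / 0.3 * 8.314 * 310.15 / 28 * 0.246954 = 1882

1882 kW


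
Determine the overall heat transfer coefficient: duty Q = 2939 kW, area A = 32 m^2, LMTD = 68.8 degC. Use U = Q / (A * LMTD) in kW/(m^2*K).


From Q = U*A*LMTD, U = Q / (A * LMTD)
U = 2939 / (32 * 68.8) = 2939 / 2201.6 = 1.335

1.335 kW/(m^2*K)


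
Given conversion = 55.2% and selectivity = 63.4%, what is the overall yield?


Overall yield = conversion (%) * selectivity (%) / 100
Conversion = 55.2%, Selectivity = 63.4%
Y = 55.2 * 63.4 / 100
= 34.9968 %

34.9968 %


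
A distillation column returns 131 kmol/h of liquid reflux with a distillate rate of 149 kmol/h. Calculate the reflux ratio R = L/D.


Reflux ratio definition: R = L / D (liquid returned / distillate withdrawn)
L = 131 kmol/h, D = 149 kmol/h
R = 131 / 149 = 0.8792

0.8792


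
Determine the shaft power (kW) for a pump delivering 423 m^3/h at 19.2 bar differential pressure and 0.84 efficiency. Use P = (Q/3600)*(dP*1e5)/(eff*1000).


Q = 423 / 3600 = 0.1175 m^3/s
P = 0.1175 * (19.2 * 1e5) / 0.84 / 1000 = 268.6

268.6 kW


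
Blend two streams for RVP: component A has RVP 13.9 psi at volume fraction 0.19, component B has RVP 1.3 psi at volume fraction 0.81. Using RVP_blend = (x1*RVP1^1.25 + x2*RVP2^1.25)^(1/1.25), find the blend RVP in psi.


Chevron index: RVP_blend = (sum xi*RVPi^1.25)^(1/1.25)
RVP^1.25 terms: 0.19 * 13.9^1.25 + 0.81 * 1.3^1.25 = 6.22382
RVP_blend = 6.22382^(1/1.25) = 4.318

4.318 psi


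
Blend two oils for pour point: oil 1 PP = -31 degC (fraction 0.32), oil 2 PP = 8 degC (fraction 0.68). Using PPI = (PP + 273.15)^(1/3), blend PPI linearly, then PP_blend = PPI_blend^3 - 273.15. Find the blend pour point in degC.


PPI_1 = (-31 + 273.15)^(1/3) = 6.232967
PPI_2 = (8 + 273.15)^(1/3) = 6.551077
PPI_blend = 0.32 * 6.232967 + 0.68 * 6.551077 = 6.449282
PP_blend = 6.449282^3 - 273.15 = 268.2465 - 273.15 = -4.9

-4.9 degC


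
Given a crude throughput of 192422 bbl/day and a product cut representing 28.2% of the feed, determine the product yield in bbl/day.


Crude throughput = 192422 bbl/day
Fraction yield = 28.2%
yield = throughput * fraction / 100
yield = 192422 * 28.2 / 100 = 54263.004

54263.004 bbl/day


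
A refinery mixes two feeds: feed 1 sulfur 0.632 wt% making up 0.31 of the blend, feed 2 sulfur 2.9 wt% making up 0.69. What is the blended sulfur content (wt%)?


Linear sulfur blending: S_blend = x1*S1 + x2*S2
Contribution 1: 0.31 * 0.632 = 0.19592 wt%
Contribution 2: 0.69 * 2.9 = 2.001 wt%
S_blend = 0.19592 + 2.001 = 2.19692

2.19692 wt%


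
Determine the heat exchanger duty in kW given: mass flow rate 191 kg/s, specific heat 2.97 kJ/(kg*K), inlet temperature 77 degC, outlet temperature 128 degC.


Q = m_dot * cp * delta_T
delta_T = 128 - 77 = 51 K
Q = 191 * 2.97 * 51
= 567.27 * 51
= 28930.77 kW

28930.77 kW


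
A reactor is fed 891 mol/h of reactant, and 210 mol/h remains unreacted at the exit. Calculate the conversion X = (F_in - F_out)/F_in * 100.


X = (F_in - F_out) / F_in * 100
Moles reacted = 891 - 210 = 681
X = 681 / 891 * 100
= 0.7643 * 100
= 76.43 %

76.43 %


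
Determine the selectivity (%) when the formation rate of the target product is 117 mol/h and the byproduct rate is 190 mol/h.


Selectivity = desired / (desired + undesired) * 100
Total products = 117 + 190 = 307 mol/h
S = 117 / 307 * 100
= 0.3811 * 100
= 38.11 %

38.11 %


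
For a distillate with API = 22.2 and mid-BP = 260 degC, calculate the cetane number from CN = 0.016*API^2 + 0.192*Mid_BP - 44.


CN = 0.016 * 22.2^2 + 0.192 * 260 - 44
CN = 7.88544 + 49.92 - 44 = 13.80544

13.80544


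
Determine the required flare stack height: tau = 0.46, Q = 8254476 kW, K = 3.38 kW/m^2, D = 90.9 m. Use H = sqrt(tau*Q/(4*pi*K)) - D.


tau*Q/(4*pi*K) = 0.46 * 8254476 / (4 * pi * 3.38) = 89396.6
sqrt(89396.6) = 298.993
H = 298.993 - 90.9 = 208.1

208.1 m


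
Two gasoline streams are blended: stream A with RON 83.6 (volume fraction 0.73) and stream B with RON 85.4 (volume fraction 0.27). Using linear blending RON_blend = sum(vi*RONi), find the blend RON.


Linear blending: RON_blend = sum(vi * RONi)
Contribution 1: 0.73 * 83.6 = 61.028
Contribution 2: 0.27 * 85.4 = 23.058
RON_blend = 61.028 + 23.058 = 84.086

84.086


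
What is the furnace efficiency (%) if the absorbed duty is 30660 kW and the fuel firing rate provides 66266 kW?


Furnace efficiency = Q_absorbed / Q_fuel * 100
= 30660 / 66266 * 100 = 46.27

46.27 %


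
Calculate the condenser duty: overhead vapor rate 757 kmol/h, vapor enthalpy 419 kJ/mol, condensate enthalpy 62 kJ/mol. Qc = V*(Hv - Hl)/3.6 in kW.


Qc = 757 * (419 - 62) / 3.6 = 757 * 357 / 3.6 = 75070

75070 kW


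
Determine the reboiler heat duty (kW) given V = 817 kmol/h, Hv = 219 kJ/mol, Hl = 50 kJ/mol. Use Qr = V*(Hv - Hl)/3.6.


Qr = 817 * (219 - 50) / 3.6 = 817 * 169 / 3.6 = 38350

38350 kW


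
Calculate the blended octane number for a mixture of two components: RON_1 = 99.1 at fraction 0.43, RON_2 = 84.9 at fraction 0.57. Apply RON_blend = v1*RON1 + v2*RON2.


Linear blending: RON_blend = sum(vi * RONi)
Contribution 1: 0.43 * 99.1 = 42.613
Contribution 2: 0.57 * 84.9 = 48.393
RON_blend = 42.613 + 48.393 = 91.006

91.006


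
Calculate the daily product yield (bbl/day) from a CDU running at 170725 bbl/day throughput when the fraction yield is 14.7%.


Crude throughput = 170725 bbl/day
Fraction yield = 14.7%
yield = throughput * fraction / 100
yield = 170725 * 14.7 / 100 = 25096.575

25096.575 bbl/day


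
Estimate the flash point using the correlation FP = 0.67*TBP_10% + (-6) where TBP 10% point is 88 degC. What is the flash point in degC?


FP = 0.67 * 88 + (-6) = 52.96

52.96 degC


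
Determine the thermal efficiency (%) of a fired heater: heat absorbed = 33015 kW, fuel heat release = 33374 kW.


Furnace efficiency = Q_absorbed / Q_fuel * 100
= 33015 / 33374 * 100 = 98.92

98.92 %


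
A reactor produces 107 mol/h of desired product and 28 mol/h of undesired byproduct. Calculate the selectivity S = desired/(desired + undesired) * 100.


Selectivity = desired / (desired + undesired) * 100
Total products = 107 + 28 = 135 mol/h
S = 107 / 135 * 100
= 0.7926 * 100
= 79.26 %

79.26 %


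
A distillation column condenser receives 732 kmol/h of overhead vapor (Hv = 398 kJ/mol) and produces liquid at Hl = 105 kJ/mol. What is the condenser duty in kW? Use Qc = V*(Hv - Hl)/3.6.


Qc = 732 * (398 - 105) / 3.6 = 732 * 293 / 3.6 = 59580

59580 kW


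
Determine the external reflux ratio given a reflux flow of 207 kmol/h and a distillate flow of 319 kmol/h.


Reflux ratio definition: R = L / D (liquid returned / distillate withdrawn)
L = 207 kmol/h, D = 319 kmol/h
R = 207 / 319 = 0.6489

0.6489


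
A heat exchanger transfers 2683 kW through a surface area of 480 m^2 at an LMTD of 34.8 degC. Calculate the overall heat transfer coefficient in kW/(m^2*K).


From Q = U*A*LMTD, U = Q / (A * LMTD)
U = 2683 / (480 * 34.8) = 2683 / 16704 = 0.1606

0.1606 kW/(m^2*K)


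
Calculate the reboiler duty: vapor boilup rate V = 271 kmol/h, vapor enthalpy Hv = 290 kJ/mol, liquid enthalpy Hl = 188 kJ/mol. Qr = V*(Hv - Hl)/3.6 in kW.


Qr = 271 * (290 - 188) / 3.6 = 271 * 102 / 3.6 = 7678

7678 kW


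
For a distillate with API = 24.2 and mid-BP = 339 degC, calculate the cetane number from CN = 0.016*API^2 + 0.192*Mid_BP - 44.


CN = 0.016 * 24.2^2 + 0.192 * 339 - 44
CN = 9.37024 + 65.088 - 44 = 30.45824

30.45824


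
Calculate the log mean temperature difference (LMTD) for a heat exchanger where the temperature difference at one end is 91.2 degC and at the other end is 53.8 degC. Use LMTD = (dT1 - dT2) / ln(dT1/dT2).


LMTD = (dT1 - dT2) / ln(dT1/dT2)
= (91.2 - 53.8) / ln(91.2 / 53.8) = 37.4 / 0.527781 = 70.86

70.86 degC


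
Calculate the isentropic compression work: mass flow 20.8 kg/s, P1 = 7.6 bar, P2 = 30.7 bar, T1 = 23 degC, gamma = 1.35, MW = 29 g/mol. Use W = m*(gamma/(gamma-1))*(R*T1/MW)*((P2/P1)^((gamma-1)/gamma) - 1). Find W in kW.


Isentropic work: W = m*(gamma/(gamma-1))*(R*T1/MW)*((P2/P1)^((gamma-1)/gamma) - 1)
T1 = 23 + 273.15 = 296.15 K
Pressure ratio = 30.7 / 7.6 = 4.03947
Exponent = (1.35 - 1)/1.35 = 0.259259
(P2/P1)^exp - 1 = 4.03947^0.259259 - 1 = 0.436134
W = 20.8 * 1.35 / 0.35 * 8.314 * 296.15 / 29 * 0.436134 = 2971

2971 kW


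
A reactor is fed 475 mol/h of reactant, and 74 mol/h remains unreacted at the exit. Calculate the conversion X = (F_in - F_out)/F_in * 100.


X = (F_in - F_out) / F_in * 100
Moles reacted = 475 - 74 = 401
X = 401 / 475 * 100
= 0.8442 * 100
= 84.42 %

84.42 %


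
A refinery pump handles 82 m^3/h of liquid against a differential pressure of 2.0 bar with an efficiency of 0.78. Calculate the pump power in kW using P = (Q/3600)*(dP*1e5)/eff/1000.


Q = 82 / 3600 = 0.0227778 m^3/s
P = 0.0227778 * (2.0 * 1e5) / 0.78 / 1000 = 5.840

5.840 kW


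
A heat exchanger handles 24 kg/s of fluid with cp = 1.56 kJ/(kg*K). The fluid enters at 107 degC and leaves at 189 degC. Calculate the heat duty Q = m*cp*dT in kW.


Q = m_dot * cp * delta_T
delta_T = 189 - 107 = 82 K
Q = 24 * 1.56 * 82
= 37.44 * 82
= 3070.08 kW

3070.08 kW


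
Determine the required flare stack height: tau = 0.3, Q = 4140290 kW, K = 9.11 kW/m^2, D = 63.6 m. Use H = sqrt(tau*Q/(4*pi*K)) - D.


tau*Q/(4*pi*K) = 0.3 * 4140290 / (4 * pi * 9.11) = 10849.9
sqrt(10849.9) = 104.163
H = 104.163 - 63.6 = 40.56

40.56 m


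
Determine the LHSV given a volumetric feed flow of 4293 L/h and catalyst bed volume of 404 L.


LHSV = volumetric feed rate / catalyst volume
= 4293 L/h / 404 L
= 10.63 h^-1

10.63 h^-1


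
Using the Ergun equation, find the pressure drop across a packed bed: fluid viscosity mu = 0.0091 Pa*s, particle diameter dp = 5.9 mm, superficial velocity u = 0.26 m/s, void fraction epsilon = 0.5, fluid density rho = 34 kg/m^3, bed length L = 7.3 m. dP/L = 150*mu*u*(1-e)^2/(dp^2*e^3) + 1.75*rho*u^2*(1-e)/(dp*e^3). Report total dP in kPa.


dp = 5.9 mm = 0.0059 m
Viscous term = 150*0.0091*0.26*(1-0.5)^2 / (0.0059^2*0.5^3) = 20390.7
Inertial term = 1.75*34*0.26^2*(1-0.5) / (0.0059*0.5^3) = 2726.92
dP/L = 20390.7 + 2726.92 = 23117.6 Pa/m
dP = 23117.6 * 7.3 / 1000 = 168.8 kPa

168.8 kPa


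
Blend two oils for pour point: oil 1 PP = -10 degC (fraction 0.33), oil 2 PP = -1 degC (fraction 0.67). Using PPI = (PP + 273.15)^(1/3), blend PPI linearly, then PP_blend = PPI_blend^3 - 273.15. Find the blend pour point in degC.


PPI_1 = (-10 + 273.15)^(1/3) = 6.408176
PPI_2 = (-1 + 273.15)^(1/3) = 6.480414
PPI_blend = 0.33 * 6.408176 + 0.67 * 6.480414 = 6.456575
PP_blend = 6.456575^3 - 273.15 = 269.1576 - 273.15 = -3.99

-3.99 degC


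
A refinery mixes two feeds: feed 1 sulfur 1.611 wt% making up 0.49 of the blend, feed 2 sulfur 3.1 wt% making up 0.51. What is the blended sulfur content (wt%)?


Linear sulfur blending: S_blend = x1*S1 + x2*S2
Contribution 1: 0.49 * 1.611 = 0.78939 wt%
Contribution 2: 0.51 * 3.1 = 1.581 wt%
S_blend = 0.78939 + 1.581 = 2.37039

2.37039 wt%


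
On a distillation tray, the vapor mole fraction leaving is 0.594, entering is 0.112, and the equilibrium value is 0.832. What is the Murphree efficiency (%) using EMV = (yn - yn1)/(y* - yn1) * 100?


Murphree vapor efficiency: EMV = (y_n - y_(n-1)) / (y*_n - y_(n-1)) * 100
EMV = (0.594 - 0.112) / (0.832 - 0.112) * 100 = 0.482 / 0.72 * 100 = 66.94

66.94 %


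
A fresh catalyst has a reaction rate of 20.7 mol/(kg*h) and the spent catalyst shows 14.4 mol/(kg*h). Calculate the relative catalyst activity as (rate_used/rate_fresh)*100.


Activity (%) = (rate_used / rate_fresh) * 100
rate_used = 14.4, rate_fresh = 20.7
= (14.4 / 20.7) * 100
= 0.6957 * 100 = 69.57

69.57 %


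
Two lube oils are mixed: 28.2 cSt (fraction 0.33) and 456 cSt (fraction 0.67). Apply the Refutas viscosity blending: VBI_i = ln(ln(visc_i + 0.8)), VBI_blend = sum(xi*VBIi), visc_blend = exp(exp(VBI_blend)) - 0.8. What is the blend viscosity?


Refutas method: VBN_i = 14.534*ln(ln(visc_i + 0.8)) + 10.975, blended linearly by mass fraction; since VBN is linear in VBI_i = ln(ln(visc_i + 0.8)) and the fractions sum to 1, blend VBI directly: visc = exp(exp(VBI_blend)) - 0.8
VBI_1 = ln(ln(28.2 + 0.8)) = 1.21411
VBI_2 = ln(ln(456 + 0.8)) = 1.81226
VBI_blend = 0.33 * 1.21411 + 0.67 * 1.81226 = 1.61487
visc_blend = exp(exp(1.61487)) - 0.8 = 151.7

151.7 cSt


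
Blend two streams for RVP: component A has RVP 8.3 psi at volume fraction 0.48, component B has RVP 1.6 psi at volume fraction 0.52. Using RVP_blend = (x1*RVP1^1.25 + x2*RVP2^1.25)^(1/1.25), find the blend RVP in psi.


Chevron index: RVP_blend = (sum xi*RVPi^1.25)^(1/1.25)
RVP^1.25 terms: 0.48 * 8.3^1.25 + 0.52 * 1.6^1.25 = 7.69795
RVP_blend = 7.69795^(1/1.25) = 5.118

5.118 psi


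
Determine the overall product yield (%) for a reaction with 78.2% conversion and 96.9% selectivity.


Overall yield = conversion (%) * selectivity (%) / 100
Conversion = 78.2%, Selectivity = 96.9%
Y = 78.2 * 96.9 / 100
= 75.7758 %

75.7758 %


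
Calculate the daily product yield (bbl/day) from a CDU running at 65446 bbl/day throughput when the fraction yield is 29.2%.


Crude throughput = 65446 bbl/day
Fraction yield = 29.2%
yield = throughput * fraction / 100
yield = 65446 * 29.2 / 100 = 19110.232

19110.232 bbl/day


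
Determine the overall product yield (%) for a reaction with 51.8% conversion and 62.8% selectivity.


Overall yield = conversion (%) * selectivity (%) / 100
Conversion = 51.8%, Selectivity = 62.8%
Y = 51.8 * 62.8 / 100
= 32.5304 %

32.5304 %


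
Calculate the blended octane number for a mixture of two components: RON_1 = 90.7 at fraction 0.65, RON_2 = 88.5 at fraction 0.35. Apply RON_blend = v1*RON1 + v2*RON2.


Linear blending: RON_blend = sum(vi * RONi)
Contribution 1: 0.65 * 90.7 = 58.955
Contribution 2: 0.35 * 88.5 = 30.975
RON_blend = 58.955 + 30.975 = 89.93

89.93


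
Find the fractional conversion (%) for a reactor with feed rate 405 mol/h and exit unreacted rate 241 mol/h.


X = (F_in - F_out) / F_in * 100
Moles reacted = 405 - 241 = 164
X = 164 / 405 * 100
= 0.4049 * 100
= 40.49 %

40.49 %


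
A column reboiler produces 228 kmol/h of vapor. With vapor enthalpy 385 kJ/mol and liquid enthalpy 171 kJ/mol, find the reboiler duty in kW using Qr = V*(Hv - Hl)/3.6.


Qr = 228 * (385 - 171) / 3.6 = 228 * 214 / 3.6 = 13550

13550 kW


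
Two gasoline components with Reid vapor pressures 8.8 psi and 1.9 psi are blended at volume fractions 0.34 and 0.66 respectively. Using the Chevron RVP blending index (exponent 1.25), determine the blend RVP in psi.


Chevron index: RVP_blend = (sum xi*RVPi^1.25)^(1/1.25)
RVP^1.25 terms: 0.34 * 8.8^1.25 + 0.66 * 1.9^1.25 = 6.62553
RVP_blend = 6.62553^(1/1.25) = 4.539

4.539 psi


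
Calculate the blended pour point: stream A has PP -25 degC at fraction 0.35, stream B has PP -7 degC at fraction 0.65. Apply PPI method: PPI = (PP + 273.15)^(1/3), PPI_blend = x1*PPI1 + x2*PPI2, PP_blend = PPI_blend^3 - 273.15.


PPI_1 = (-25 + 273.15)^(1/3) = 6.284028
PPI_2 = (-7 + 273.15)^(1/3) = 6.432436
PPI_blend = 0.35 * 6.284028 + 0.65 * 6.432436 = 6.380493
PP_blend = 6.380493^3 - 273.15 = 259.7543 - 273.15 = -13.4

-13.4 degC


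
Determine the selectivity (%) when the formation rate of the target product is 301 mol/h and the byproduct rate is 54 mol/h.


Selectivity = desired / (desired + undesired) * 100
Total products = 301 + 54 = 355 mol/h
S = 301 / 355 * 100
= 0.8479 * 100
= 84.79 %

84.79 %


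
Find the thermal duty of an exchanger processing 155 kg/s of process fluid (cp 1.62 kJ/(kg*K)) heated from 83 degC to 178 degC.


Q = m_dot * cp * delta_T
delta_T = 178 - 83 = 95 K
Q = 155 * 1.62 * 95
= 251.1 * 95
= 23854.5 kW

23854.5 kW


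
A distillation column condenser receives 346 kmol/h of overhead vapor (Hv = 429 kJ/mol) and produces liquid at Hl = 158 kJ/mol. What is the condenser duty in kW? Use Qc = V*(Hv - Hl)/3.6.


Qc = 346 * (429 - 158) / 3.6 = 346 * 271 / 3.6 = 26050

26050 kW


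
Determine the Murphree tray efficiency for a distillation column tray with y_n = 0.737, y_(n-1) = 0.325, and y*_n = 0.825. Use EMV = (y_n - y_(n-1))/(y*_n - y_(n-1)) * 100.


Murphree vapor efficiency: EMV = (y_n - y_(n-1)) / (y*_n - y_(n-1)) * 100
EMV = (0.737 - 0.325) / (0.825 - 0.325) * 100 = 0.412 / 0.5 * 100 = 82.40

82.40 %


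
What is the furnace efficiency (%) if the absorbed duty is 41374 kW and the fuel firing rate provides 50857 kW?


Furnace efficiency = Q_absorbed / Q_fuel * 100
= 41374 / 50857 * 100 = 81.35

81.35 %


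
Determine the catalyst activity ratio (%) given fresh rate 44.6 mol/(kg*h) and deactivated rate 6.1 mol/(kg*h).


Activity (%) = (rate_used / rate_fresh) * 100
rate_used = 6.1, rate_fresh = 44.6
= (6.1 / 44.6) * 100
= 0.1368 * 100 = 13.68

13.68 %


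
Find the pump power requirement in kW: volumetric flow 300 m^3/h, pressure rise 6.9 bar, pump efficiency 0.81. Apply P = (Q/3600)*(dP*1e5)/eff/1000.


Q = 300 / 3600 = 0.0833333 m^3/s
P = 0.0833333 * (6.9 * 1e5) / 0.81 / 1000 = 70.99

70.99 kW


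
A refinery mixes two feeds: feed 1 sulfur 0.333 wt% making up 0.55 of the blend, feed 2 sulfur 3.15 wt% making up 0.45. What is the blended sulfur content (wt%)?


Linear sulfur blending: S_blend = x1*S1 + x2*S2
Contribution 1: 0.55 * 0.333 = 0.18315 wt%
Contribution 2: 0.45 * 3.15 = 1.4175 wt%
S_blend = 0.18315 + 1.4175 = 1.60065

1.60065 wt%


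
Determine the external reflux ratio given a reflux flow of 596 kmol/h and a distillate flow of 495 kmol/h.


Reflux ratio definition: R = L / D (liquid returned / distillate withdrawn)
L = 596 kmol/h, D = 495 kmol/h
R = 596 / 495 = 1.204

1.204


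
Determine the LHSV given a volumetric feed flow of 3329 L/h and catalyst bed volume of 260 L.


LHSV = volumetric feed rate / catalyst volume
= 3329 L/h / 260 L
= 12.80 h^-1

12.80 h^-1


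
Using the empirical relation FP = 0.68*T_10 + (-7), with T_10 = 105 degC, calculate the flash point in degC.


FP = 0.68 * 105 + (-7) = 64.4

64.4 degC


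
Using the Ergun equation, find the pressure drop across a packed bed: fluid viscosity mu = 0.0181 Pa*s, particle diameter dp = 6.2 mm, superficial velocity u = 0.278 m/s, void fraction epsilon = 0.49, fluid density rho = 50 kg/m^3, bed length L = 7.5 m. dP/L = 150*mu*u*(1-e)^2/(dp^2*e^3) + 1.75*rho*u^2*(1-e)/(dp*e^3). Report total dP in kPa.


dp = 6.2 mm = 0.0062 m
Viscous term = 150*0.0181*0.278*(1-0.49)^2 / (0.0062^2*0.49^3) = 43409.4
Inertial term = 1.75*50*0.278^2*(1-0.49) / (0.0062*0.49^3) = 4728.11
dP/L = 43409.4 + 4728.11 = 48137.5 Pa/m
dP = 48137.5 * 7.5 / 1000 = 361.0 kPa

361.0 kPa


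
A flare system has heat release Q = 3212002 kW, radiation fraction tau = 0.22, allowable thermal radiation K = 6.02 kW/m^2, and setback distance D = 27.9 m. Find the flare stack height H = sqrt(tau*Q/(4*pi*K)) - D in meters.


tau*Q/(4*pi*K) = 0.22 * 3212002 / (4 * pi * 6.02) = 9340.97
sqrt(9340.97) = 96.6487
H = 96.6487 - 27.9 = 68.75

68.75 m


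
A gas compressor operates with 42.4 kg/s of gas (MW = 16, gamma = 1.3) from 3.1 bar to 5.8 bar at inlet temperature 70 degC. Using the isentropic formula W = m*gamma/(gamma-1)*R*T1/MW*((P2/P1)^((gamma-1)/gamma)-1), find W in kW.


Isentropic work: W = m*(gamma/(gamma-1))*(R*T1/MW)*((P2/P1)^((gamma-1)/gamma) - 1)
T1 = 70 + 273.15 = 343.15 K
Pressure ratio = 5.8 / 3.1 = 1.87097
Exponent = (1.3 - 1)/1.3 = 0.230769
(P2/P1)^exp - 1 = 1.87097^0.230769 - 1 = 0.155539
W = 42.4 * 1.3 / 0.3 * 8.314 * 343.15 / 16 * 0.155539 = 5096

5096 kW


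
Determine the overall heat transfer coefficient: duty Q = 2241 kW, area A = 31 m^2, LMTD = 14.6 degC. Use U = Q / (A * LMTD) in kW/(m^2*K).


From Q = U*A*LMTD, U = Q / (A * LMTD)
U = 2241 / (31 * 14.6) = 2241 / 452.6 = 4.951

4.951 kW/(m^2*K)


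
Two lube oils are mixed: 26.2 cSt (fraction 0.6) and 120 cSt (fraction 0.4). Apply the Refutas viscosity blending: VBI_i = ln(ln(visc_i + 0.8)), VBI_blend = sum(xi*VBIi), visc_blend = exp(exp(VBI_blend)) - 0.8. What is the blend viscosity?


Refutas method: VBN_i = 14.534*ln(ln(visc_i + 0.8)) + 10.975, blended linearly by mass fraction; since VBN is linear in VBI_i = ln(ln(visc_i + 0.8)) and the fractions sum to 1, blend VBI directly: visc = exp(exp(VBI_blend)) - 0.8
VBI_1 = ln(ln(26.2 + 0.8)) = 1.19266
VBI_2 = ln(ln(120 + 0.8)) = 1.56739
VBI_blend = 0.6 * 1.19266 + 0.4 * 1.56739 = 1.34255
visc_blend = exp(exp(1.34255)) - 0.8 = 45.21

45.21 cSt


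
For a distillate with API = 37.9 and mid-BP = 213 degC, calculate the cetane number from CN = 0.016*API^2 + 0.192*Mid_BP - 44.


CN = 0.016 * 37.9^2 + 0.192 * 213 - 44
CN = 22.98256 + 40.896 - 44 = 19.87856

19.87856


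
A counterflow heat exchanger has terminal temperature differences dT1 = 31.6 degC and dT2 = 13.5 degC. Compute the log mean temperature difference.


LMTD = (dT1 - dT2) / ln(dT1/dT2)
= (31.6 - 13.5) / ln(31.6 / 13.5) = 18.1 / 0.850467 = 21.28

21.28 degC


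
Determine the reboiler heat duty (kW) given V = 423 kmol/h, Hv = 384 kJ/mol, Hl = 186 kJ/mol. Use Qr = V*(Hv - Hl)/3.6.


Qr = 423 * (384 - 186) / 3.6 = 423 * 198 / 3.6 = 23260

23260 kW


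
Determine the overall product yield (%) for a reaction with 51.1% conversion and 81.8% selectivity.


Overall yield = conversion (%) * selectivity (%) / 100
Conversion = 51.1%, Selectivity = 81.8%
Y = 51.1 * 81.8 / 100
= 41.7998 %

41.7998 %


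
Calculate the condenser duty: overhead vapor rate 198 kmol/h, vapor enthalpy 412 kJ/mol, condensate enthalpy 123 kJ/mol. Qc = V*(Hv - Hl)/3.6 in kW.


Qc = 198 * (412 - 123) / 3.6 = 198 * 289 / 3.6 = 15900

15900 kW


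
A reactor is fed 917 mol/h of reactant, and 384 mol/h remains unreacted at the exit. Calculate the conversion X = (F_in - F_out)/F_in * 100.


X = (F_in - F_out) / F_in * 100
Moles reacted = 917 - 384 = 533
X = 533 / 917 * 100
= 0.5812 * 100
= 58.12 %

58.12 %


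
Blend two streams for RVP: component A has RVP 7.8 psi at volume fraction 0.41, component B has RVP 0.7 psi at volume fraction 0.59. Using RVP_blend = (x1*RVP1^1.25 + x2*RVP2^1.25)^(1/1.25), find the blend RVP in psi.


Chevron index: RVP_blend = (sum xi*RVPi^1.25)^(1/1.25)
RVP^1.25 terms: 0.41 * 7.8^1.25 + 0.59 * 0.7^1.25 = 5.72221
RVP_blend = 5.72221^(1/1.25) = 4.037

4.037 psi


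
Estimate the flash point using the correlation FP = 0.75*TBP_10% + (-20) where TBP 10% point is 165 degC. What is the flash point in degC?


FP = 0.75 * 165 + (-20) = 103.75

103.75 degC


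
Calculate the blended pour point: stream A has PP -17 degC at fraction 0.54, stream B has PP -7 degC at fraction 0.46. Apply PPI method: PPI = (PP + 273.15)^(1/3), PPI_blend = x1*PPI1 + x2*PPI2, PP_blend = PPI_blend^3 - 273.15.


PPI_1 = (-17 + 273.15)^(1/3) = 6.350844
PPI_2 = (-7 + 273.15)^(1/3) = 6.432436
PPI_blend = 0.54 * 6.350844 + 0.46 * 6.432436 = 6.388376
PP_blend = 6.388376^3 - 273.15 = 260.7182 - 273.15 = -12.43

-12.43 degC


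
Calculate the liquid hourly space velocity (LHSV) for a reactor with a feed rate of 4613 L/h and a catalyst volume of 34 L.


LHSV = volumetric feed rate / catalyst volume
= 4613 L/h / 34 L
= 135.7 h^-1

135.7 h^-1


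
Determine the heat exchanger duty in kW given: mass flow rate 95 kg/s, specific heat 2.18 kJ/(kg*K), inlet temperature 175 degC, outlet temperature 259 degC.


Q = m_dot * cp * delta_T
delta_T = 259 - 175 = 84 K
Q = 95 * 2.18 * 84
= 207.1 * 84
= 17396.4 kW

17396.4 kW


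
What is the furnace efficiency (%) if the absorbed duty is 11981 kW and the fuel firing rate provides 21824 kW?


Furnace efficiency = Q_absorbed / Q_fuel * 100
= 11981 / 21824 * 100 = 54.90

54.90 %


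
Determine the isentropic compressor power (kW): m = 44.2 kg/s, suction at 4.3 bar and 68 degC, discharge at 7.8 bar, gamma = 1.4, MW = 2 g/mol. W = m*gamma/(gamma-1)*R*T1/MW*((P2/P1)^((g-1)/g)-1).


Isentropic work: W = m*(gamma/(gamma-1))*(R*T1/MW)*((P2/P1)^((gamma-1)/gamma) - 1)
T1 = 68 + 273.15 = 341.15 K
Pressure ratio = 7.8 / 4.3 = 1.81395
Exponent = (1.4 - 1)/1.4 = 0.285714
(P2/P1)^exp - 1 = 1.81395^0.285714 - 1 = 0.185476
W = 44.2 * 1.4 / 0.4 * 8.314 * 341.15 / 2 * 0.185476 = 40690

40690 kW


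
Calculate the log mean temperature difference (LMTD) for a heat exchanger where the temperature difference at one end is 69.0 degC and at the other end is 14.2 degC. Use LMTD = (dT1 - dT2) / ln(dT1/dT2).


LMTD = (dT1 - dT2) / ln(dT1/dT2)
= (69.0 - 14.2) / ln(69.0 / 14.2) = 54.8 / 1.58086 = 34.66

34.66 degC


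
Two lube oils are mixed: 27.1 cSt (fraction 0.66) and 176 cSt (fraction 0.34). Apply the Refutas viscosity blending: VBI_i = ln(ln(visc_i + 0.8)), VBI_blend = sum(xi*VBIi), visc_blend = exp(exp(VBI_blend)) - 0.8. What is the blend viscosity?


Refutas method: VBN_i = 14.534*ln(ln(visc_i + 0.8)) + 10.975, blended linearly by mass fraction; since VBN is linear in VBI_i = ln(ln(visc_i + 0.8)) and the fractions sum to 1, blend VBI directly: visc = exp(exp(VBI_blend)) - 0.8
VBI_1 = ln(ln(27.1 + 0.8)) = 1.20256
VBI_2 = ln(ln(176 + 0.8)) = 1.64384
VBI_blend = 0.66 * 1.20256 + 0.34 * 1.64384 = 1.3526
visc_blend = exp(exp(1.3526)) - 0.8 = 47.02

47.02 cSt


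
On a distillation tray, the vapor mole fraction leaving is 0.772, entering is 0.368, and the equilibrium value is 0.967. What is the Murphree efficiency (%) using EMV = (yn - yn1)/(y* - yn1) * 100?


Murphree vapor efficiency: EMV = (y_n - y_(n-1)) / (y*_n - y_(n-1)) * 100
EMV = (0.772 - 0.368) / (0.967 - 0.368) * 100 = 0.404 / 0.599 * 100 = 67.45

67.45 %


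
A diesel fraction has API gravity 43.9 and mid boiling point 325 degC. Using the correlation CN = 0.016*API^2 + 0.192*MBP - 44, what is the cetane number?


CN = 0.016 * 43.9^2 + 0.192 * 325 - 44
CN = 30.83536 + 62.4 - 44 = 49.23536

49.23536


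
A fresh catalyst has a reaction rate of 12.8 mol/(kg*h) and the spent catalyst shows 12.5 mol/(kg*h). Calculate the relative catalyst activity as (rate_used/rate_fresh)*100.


Activity (%) = (rate_used / rate_fresh) * 100
rate_used = 12.5, rate_fresh = 12.8
= (12.5 / 12.8) * 100
= 0.9766 * 100 = 97.66

97.66 %


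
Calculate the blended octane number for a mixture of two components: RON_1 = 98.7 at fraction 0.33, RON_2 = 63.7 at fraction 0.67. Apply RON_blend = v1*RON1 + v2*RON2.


Linear blending: RON_blend = sum(vi * RONi)
Contribution 1: 0.33 * 98.7 = 32.571
Contribution 2: 0.67 * 63.7 = 42.679
RON_blend = 32.571 + 42.679 = 75.25

75.25


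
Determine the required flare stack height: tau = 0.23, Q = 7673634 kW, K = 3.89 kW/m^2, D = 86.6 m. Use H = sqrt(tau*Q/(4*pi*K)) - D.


tau*Q/(4*pi*K) = 0.23 * 7673634 / (4 * pi * 3.89) = 36105.2
sqrt(36105.2) = 190.014
H = 190.014 - 86.6 = 103.4

103.4 m


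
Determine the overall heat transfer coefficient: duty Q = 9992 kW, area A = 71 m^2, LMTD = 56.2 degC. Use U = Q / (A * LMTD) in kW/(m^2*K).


From Q = U*A*LMTD, U = Q / (A * LMTD)
U = 9992 / (71 * 56.2) = 9992 / 3990.2 = 2.504

2.504 kW/(m^2*K)


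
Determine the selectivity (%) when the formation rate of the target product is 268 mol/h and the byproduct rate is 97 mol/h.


Selectivity = desired / (desired + undesired) * 100
Total products = 268 + 97 = 365 mol/h
S = 268 / 365 * 100
= 0.7342 * 100
= 73.42 %

73.42 %


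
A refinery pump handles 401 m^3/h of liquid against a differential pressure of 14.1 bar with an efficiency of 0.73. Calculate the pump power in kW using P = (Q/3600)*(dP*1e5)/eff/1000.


Q = 401 / 3600 = 0.111389 m^3/s
P = 0.111389 * (14.1 * 1e5) / 0.73 / 1000 = 215.1

215.1 kW


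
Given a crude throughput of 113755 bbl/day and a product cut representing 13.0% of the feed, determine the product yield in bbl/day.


Crude throughput = 113755 bbl/day
Fraction yield = 13.0%
yield = throughput * fraction / 100
yield = 113755 * 13.0 / 100 = 14788.15

14788.15 bbl/day


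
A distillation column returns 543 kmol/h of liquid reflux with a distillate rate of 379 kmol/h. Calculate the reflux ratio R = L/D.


Reflux ratio definition: R = L / D (liquid returned / distillate withdrawn)
L = 543 kmol/h, D = 379 kmol/h
R = 543 / 379 = 1.433

1.433


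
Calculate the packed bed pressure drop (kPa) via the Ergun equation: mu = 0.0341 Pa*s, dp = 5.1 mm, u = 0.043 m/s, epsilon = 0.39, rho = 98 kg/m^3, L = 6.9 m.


dp = 5.1 mm = 0.0051 m
Viscous term = 150*0.0341*0.043*(1-0.39)^2 / (0.0051^2*0.39^3) = 53044.4
Inertial term = 1.75*98*0.043^2*(1-0.39) / (0.0051*0.39^3) = 639.392
dP/L = 53044.4 + 639.392 = 53683.8 Pa/m
dP = 53683.8 * 6.9 / 1000 = 370.4 kPa

370.4 kPa


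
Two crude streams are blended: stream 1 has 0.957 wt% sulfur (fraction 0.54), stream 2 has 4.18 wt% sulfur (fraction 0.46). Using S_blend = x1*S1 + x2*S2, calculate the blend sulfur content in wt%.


Linear sulfur blending: S_blend = x1*S1 + x2*S2
Contribution 1: 0.54 * 0.957 = 0.51678 wt%
Contribution 2: 0.46 * 4.18 = 1.9228 wt%
S_blend = 0.51678 + 1.9228 = 2.43958

2.43958 wt%


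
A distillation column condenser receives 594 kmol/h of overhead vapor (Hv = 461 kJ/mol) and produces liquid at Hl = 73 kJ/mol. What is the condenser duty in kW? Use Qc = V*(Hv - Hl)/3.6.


Qc = 594 * (461 - 73) / 3.6 = 594 * 388 / 3.6 = 64020

64020 kW


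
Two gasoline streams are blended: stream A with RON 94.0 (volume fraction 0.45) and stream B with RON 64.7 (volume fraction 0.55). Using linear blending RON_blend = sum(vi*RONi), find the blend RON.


Linear blending: RON_blend = sum(vi * RONi)
Contribution 1: 0.45 * 94.0 = 42.3
Contribution 2: 0.55 * 64.7 = 35.585
RON_blend = 42.3 + 35.585 = 77.885

77.885


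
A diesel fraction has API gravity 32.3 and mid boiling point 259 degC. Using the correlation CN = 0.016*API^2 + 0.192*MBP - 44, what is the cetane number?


CN = 0.016 * 32.3^2 + 0.192 * 259 - 44
CN = 16.69264 + 49.728 - 44 = 22.42064

22.42064


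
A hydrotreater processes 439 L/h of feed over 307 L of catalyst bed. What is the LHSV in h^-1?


LHSV = volumetric feed rate / catalyst volume
= 439 L/h / 307 L
= 1.430 h^-1

1.430 h^-1


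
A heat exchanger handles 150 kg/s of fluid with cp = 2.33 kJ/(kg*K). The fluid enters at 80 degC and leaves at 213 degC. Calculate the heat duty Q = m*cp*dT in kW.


Q = m_dot * cp * delta_T
delta_T = 213 - 80 = 133 K
Q = 150 * 2.33 * 133
= 349.5 * 133
= 46483.5 kW

46483.5 kW


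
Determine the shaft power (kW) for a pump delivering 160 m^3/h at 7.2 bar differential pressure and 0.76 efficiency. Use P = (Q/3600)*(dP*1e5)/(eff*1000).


Q = 160 / 3600 = 0.0444444 m^3/s
P = 0.0444444 * (7.2 * 1e5) / 0.76 / 1000 = 42.11

42.11 kW


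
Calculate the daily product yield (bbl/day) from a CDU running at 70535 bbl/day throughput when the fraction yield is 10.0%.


Crude throughput = 70535 bbl/day
Fraction yield = 10.0%
yield = throughput * fraction / 100
yield = 70535 * 10.0 / 100 = 7053.5

7053.5 bbl/day


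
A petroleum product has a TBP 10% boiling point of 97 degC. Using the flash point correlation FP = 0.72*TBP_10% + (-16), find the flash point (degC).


FP = 0.72 * 97 + (-16) = 53.84

53.84 degC


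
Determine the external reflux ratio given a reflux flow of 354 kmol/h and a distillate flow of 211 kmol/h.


Reflux ratio definition: R = L / D (liquid returned / distillate withdrawn)
L = 354 kmol/h, D = 211 kmol/h
R = 354 / 211 = 1.678

1.678


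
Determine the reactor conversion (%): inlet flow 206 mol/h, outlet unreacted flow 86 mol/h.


X = (F_in - F_out) / F_in * 100
Moles reacted = 206 - 86 = 120
X = 120 / 206 * 100
= 0.5825 * 100
= 58.25 %

58.25 %


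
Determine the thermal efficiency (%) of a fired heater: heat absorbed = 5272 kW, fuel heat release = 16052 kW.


Furnace efficiency = Q_absorbed / Q_fuel * 100
= 5272 / 16052 * 100 = 32.84

32.84 %


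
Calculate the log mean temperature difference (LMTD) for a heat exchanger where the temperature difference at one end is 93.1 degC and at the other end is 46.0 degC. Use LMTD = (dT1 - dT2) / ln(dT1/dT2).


LMTD = (dT1 - dT2) / ln(dT1/dT2)
= (93.1 - 46.0) / ln(93.1 / 46.0) = 47.1 / 0.705033 = 66.81

66.81 degC


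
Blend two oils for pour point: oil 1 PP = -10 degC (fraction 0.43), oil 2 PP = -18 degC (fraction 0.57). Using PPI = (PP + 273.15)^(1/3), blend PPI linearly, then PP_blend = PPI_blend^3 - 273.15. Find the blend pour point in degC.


PPI_1 = (-10 + 273.15)^(1/3) = 6.408176
PPI_2 = (-18 + 273.15)^(1/3) = 6.342569
PPI_blend = 0.43 * 6.408176 + 0.57 * 6.342569 = 6.37078
PP_blend = 6.37078^3 - 273.15 = 258.5698 - 273.15 = -14.58

-14.58 degC


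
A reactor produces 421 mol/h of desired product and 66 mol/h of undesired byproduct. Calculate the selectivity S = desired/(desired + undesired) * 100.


Selectivity = desired / (desired + undesired) * 100
Total products = 421 + 66 = 487 mol/h
S = 421 / 487 * 100
= 0.8645 * 100
= 86.45 %

86.45 %


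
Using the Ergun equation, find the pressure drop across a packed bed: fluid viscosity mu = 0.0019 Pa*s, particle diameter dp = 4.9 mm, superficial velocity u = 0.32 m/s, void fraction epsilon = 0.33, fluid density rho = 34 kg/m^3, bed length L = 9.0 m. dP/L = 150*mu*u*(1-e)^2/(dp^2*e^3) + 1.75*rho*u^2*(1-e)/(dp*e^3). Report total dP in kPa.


dp = 4.9 mm = 0.0049 m
Viscous term = 150*0.0019*0.32*(1-0.33)^2 / (0.0049^2*0.33^3) = 47447.2
Inertial term = 1.75*34*0.32^2*(1-0.33) / (0.0049*0.33^3) = 23182.2
dP/L = 47447.2 + 23182.2 = 70629.4 Pa/m
dP = 70629.4 * 9.0 / 1000 = 635.7 kPa

635.7 kPa


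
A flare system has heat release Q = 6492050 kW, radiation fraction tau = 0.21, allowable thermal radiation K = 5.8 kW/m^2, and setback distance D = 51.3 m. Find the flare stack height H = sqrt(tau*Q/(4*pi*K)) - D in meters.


tau*Q/(4*pi*K) = 0.21 * 6492050 / (4 * pi * 5.8) = 18705.2
sqrt(18705.2) = 136.767
H = 136.767 - 51.3 = 85.47

85.47 m


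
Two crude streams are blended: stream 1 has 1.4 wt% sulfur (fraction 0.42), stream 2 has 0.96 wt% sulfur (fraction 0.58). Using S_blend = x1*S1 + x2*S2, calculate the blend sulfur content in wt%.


Linear sulfur blending: S_blend = x1*S1 + x2*S2
Contribution 1: 0.42 * 1.4 = 0.588 wt%
Contribution 2: 0.58 * 0.96 = 0.5568 wt%
S_blend = 0.588 + 0.5568 = 1.1448

1.1448 wt%


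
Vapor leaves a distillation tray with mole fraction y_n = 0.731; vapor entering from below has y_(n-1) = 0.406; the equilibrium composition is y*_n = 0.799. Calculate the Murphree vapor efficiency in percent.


Murphree vapor efficiency: EMV = (y_n - y_(n-1)) / (y*_n - y_(n-1)) * 100
EMV = (0.731 - 0.406) / (0.799 - 0.406) * 100 = 0.325 / 0.393 * 100 = 82.70

82.70 %
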